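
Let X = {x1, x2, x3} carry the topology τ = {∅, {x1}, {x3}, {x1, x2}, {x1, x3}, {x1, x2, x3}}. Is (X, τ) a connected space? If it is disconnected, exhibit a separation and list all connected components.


(X, τ) is disconnected; components = [{x3}, {x1, x2}].

Find clopen sets (U ∈ τ with X ∖ U ∈ τ):
  U = ∅, X ∖ U = {x1, x2, x3} — both open, so U is clopen.
  U = {x3}, X ∖ U = {x1, x2} — both open, so U is clopen.
  U = {x1, x2}, X ∖ U = {x3} — both open, so U is clopen.
  U = {x1, x2, x3}, X ∖ U = ∅ — both open, so U is clopen.
Nontrivial clopen(s) exist: e.g. {x1, x2}. So (X, τ) is disconnected.
Compute connected components by grouping points that agree on all clopens:
  component: {x3}
  component: {x1, x2}


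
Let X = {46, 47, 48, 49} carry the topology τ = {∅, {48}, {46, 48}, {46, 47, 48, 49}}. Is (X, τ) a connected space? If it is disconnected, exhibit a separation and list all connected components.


(X, τ) is connected.

Find clopen sets (U ∈ τ with X ∖ U ∈ τ):
  U = ∅, X ∖ U = {46, 47, 48, 49} — both open, so U is clopen.
  U = {46, 47, 48, 49}, X ∖ U = ∅ — both open, so U is clopen.
Only trivial clopens (∅ and X) exist, so (X, τ) is connected.
Compute connected components by grouping points that agree on all clopens:
  component: {46, 47, 48, 49}


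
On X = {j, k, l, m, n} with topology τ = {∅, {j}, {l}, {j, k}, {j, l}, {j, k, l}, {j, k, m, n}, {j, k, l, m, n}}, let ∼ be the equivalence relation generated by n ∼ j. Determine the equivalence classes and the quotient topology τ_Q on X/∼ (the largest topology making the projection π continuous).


X/∼ = {[j=n], [k], [l], [m]}; |τ_Q| = 4.

Equivalence classes: [j=n], [k], [l], [m].
Quotient map π: X → X/∼ sends j ↦ [j=n], k ↦ [k], l ↦ [l], m ↦ [m], n ↦ [j=n].
For each subset V ⊆ X/∼, compute π^{-1}(V) ⊆ X and check whether π^{-1}(V) ∈ τ. V is open in τ_Q iff π^{-1}(V) ∈ τ.
  V = {}: π^{-1}(V) = ∅ ∈ τ ✓.
  V = {[j=n]}: π^{-1}(V) = {j, n} ∉ τ ✗.
  V = {[k]}: π^{-1}(V) = {k} ∉ τ ✗.
  V = {[j=n], [k]}: π^{-1}(V) = {j, k, n} ∉ τ ✗.
  V = {[l]}: π^{-1}(V) = {l} ∈ τ ✓.
  V = {[j=n], [l]}: π^{-1}(V) = {j, l, n} ∉ τ ✗.
  V = {[k], [l]}: π^{-1}(V) = {k, l} ∉ τ ✗.
  V = {[j=n], [k], [l]}: π^{-1}(V) = {j, k, l, n} ∉ τ ✗.
  V = {[m]}: π^{-1}(V) = {m} ∉ τ ✗.
  V = {[j=n], [m]}: π^{-1}(V) = {j, m, n} ∉ τ ✗.
  V = {[k], [m]}: π^{-1}(V) = {k, m} ∉ τ ✗.
  V = {[j=n], [k], [m]}: π^{-1}(V) = {j, k, m, n} ∈ τ ✓.
  V = {[l], [m]}: π^{-1}(V) = {l, m} ∉ τ ✗.
  V = {[j=n], [l], [m]}: π^{-1}(V) = {j, l, m, n} ∉ τ ✗.
  V = {[k], [l], [m]}: π^{-1}(V) = {k, l, m} ∉ τ ✗.
  V = {[j=n], [k], [l], [m]}: π^{-1}(V) = {j, k, l, m, n} ∈ τ ✓.
Open sets in the quotient: τ_Q = {{}, {[l]}, {[j=n], [k], [m]}, {[j=n], [k], [l], [m]}} (4 elements).


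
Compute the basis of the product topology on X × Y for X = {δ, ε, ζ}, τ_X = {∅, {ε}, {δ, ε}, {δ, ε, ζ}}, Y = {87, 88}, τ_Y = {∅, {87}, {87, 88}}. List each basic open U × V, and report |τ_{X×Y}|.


Basis B = {∅ × ∅, {ε} × {87}, {δ, ε} × {87}, {ε} × {87, 88}, {δ, ε, ζ} × {87}, {δ, ε} × {87, 88}, {δ, ε, ζ} × {87, 88}}; |τ_{X×Y}| = 10.

Enumerate products U × V with U ∈ τ_X, V ∈ τ_Y (deduplicated):
  ∅ × ∅ = {} (∅)
  {ε} × {87} = {(ε,87)}
  {δ, ε} × {87} = {(δ,87), (ε,87)}
  {ε} × {87, 88} = {(ε,87), (ε,88)}
  {δ, ε, ζ} × {87} = {(δ,87), (ε,87), (ζ,87)}
  {δ, ε} × {87, 88} = {(δ,87), (δ,88), (ε,87), (ε,88)}
  {δ, ε, ζ} × {87, 88} = {(δ,87), (δ,88), (ε,87), (ε,88), (ζ,87), (ζ,88)}
These 7 distinct sets form the basis B.
Close under arbitrary unions to get τ_{X×Y}; counting gives |τ_{X×Y}| = 10.


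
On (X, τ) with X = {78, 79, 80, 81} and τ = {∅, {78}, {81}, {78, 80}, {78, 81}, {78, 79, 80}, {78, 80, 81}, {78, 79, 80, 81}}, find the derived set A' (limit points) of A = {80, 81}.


A' = {79}

For each x ∈ X, list the open sets U ∈ τ with x ∈ U, then check whether U ∩ (A ∖ {x}) ≠ ∅ for every such U.
  x = 78: open {78} ∋ x has {78} ∩ (A ∖ {78}) = ∅, so x is NOT a limit point.
  x = 79: opens ∋ x are {78, 79, 80}, {78, 79, 80, 81}; each meets A ∖ {79}, so x IS a limit point.
  x = 80: open {78, 80} ∋ x has {78, 80} ∩ (A ∖ {80}) = ∅, so x is NOT a limit point.
  x = 81: open {81} ∋ x has {81} ∩ (A ∖ {81}) = ∅, so x is NOT a limit point.
Collecting: A' = {79}.


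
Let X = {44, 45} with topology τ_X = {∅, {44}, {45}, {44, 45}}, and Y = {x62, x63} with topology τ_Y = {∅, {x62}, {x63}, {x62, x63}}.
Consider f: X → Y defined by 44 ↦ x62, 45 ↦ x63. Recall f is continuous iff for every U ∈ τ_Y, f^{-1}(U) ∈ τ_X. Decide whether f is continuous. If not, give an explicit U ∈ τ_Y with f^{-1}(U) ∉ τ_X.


f IS continuous.

Compute f^{-1}(U) for each U ∈ τ_Y:
  U = ∅: f^{-1}(U) = ∅ ∈ τ_X ✓.
  U = {x62}: f^{-1}(U) = {44} ∈ τ_X ✓.
  U = {x63}: f^{-1}(U) = {45} ∈ τ_X ✓.
  U = {x62, x63}: f^{-1}(U) = {44, 45} ∈ τ_X ✓.
Every preimage lies in τ_X, so f IS continuous.


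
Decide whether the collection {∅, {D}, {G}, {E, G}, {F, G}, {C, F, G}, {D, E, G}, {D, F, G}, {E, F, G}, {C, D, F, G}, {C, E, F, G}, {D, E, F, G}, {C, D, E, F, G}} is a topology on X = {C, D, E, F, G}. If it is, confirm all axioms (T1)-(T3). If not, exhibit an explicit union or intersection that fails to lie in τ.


τ is NOT a topology on X.

Axiom (T1): ∅ ∈ τ? Yes; X ∈ τ? Yes.
Axiom (T2/T3): check pairwise unions and intersections of members of τ.
Counterexample for (T2): {D} ∪ {G} = {D, G} ∉ τ. Therefore τ is NOT a topology.


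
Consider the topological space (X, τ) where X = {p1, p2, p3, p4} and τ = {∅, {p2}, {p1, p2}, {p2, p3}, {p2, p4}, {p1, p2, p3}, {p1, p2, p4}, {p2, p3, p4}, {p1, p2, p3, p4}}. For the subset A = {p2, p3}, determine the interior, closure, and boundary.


int(A) = {p2, p3}, cl(A) = {p1, p2, p3, p4}, ∂A = {p1, p4}.

Closed sets in (X, τ) are complements of opens:
  closed(X, τ) = {∅, {p1}, {p3}, {p4}, {p1, p3}, {p1, p4}, {p3, p4}, {p1, p3, p4}, {p1, p2, p3, p4}}.
int(A) = ⋃ {U ∈ τ : U ⊆ A}. Opens contained in A: ∅, {p2}, {p2, p3}.
Taking the union of these: int(A) = {p2, p3}.
cl(A) = ⋂ {C closed : A ⊆ C}. Closed sets containing A: {p1, p2, p3, p4}.
Intersecting these: cl(A) = {p1, p2, p3, p4}.
∂A = cl(A) ∖ int(A) = {p1, p2, p3, p4} ∖ {p2, p3} = {p1, p4}.


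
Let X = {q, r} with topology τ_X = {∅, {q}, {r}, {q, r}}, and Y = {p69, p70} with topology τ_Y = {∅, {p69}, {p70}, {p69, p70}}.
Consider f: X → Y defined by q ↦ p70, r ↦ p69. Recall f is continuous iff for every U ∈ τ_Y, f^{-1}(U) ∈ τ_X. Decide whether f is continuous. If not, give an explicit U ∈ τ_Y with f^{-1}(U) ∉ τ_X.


f IS continuous.

Compute f^{-1}(U) for each U ∈ τ_Y:
  U = ∅: f^{-1}(U) = ∅ ∈ τ_X ✓.
  U = {p69}: f^{-1}(U) = {r} ∈ τ_X ✓.
  U = {p70}: f^{-1}(U) = {q} ∈ τ_X ✓.
  U = {p69, p70}: f^{-1}(U) = {q, r} ∈ τ_X ✓.
Every preimage lies in τ_X, so f IS continuous.


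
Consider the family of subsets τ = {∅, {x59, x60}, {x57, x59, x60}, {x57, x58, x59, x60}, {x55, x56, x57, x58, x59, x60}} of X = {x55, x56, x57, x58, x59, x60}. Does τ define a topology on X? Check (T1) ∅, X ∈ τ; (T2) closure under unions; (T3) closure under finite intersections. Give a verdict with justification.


τ IS a topology on X.

Axiom (T1): ∅ ∈ τ? Yes; X ∈ τ? Yes.
Axiom (T2/T3): check pairwise unions and intersections of members of τ.
All pairwise intersections and unions checked — each lies in τ. Therefore τ satisfies (T1), (T2), (T3): it IS a topology on X.


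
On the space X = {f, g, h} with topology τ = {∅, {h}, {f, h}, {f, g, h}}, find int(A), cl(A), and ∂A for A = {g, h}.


int(A) = {h}, cl(A) = {f, g, h}, ∂A = {f, g}.

Closed sets in (X, τ) are complements of opens:
  closed(X, τ) = {∅, {g}, {f, g}, {f, g, h}}.
int(A) = ⋃ {U ∈ τ : U ⊆ A}. Opens contained in A: ∅, {h}.
Taking the union of these: int(A) = {h}.
cl(A) = ⋂ {C closed : A ⊆ C}. Closed sets containing A: {f, g, h}.
Intersecting these: cl(A) = {f, g, h}.
∂A = cl(A) ∖ int(A) = {f, g, h} ∖ {h} = {f, g}.


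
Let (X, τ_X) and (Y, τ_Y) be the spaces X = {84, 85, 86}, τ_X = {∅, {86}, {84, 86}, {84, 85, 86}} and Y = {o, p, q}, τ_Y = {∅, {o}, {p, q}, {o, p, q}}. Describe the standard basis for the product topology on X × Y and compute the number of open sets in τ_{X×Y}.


Basis B = {∅ × ∅, {86} × {o}, {84, 86} × {o}, {86} × {p, q}, {84, 85, 86} × {o}, {86} × {o, p, q}, {84, 86} × {p, q}, {84, 86} × {o, p, q}, {84, 85, 86} × {p, q}, {84, 85, 86} × {o, p, q}}; |τ_{X×Y}| = 16.

Enumerate products U × V with U ∈ τ_X, V ∈ τ_Y (deduplicated):
  ∅ × ∅ = {} (∅)
  {86} × {o} = {(86,o)}
  {84, 86} × {o} = {(84,o), (86,o)}
  {86} × {p, q} = {(86,p), (86,q)}
  {84, 85, 86} × {o} = {(84,o), (85,o), (86,o)}
  {86} × {o, p, q} = {(86,o), (86,p), (86,q)}
  {84, 86} × {p, q} = {(84,p), (84,q), (86,p), (86,q)}
  {84, 86} × {o, p, q} = {(84,o), (84,p), (84,q), (86,o), (86,p), (86,q)}
  {84, 85, 86} × {p, q} = {(84,p), (84,q), (85,p), (85,q), (86,p), (86,q)}
  {84, 85, 86} × {o, p, q} = {(84,o), (84,p), (84,q), (85,o), (85,p), (85,q), (86,o), (86,p), (86,q)}
These 10 distinct sets form the basis B.
Close under arbitrary unions to get τ_{X×Y}; counting gives |τ_{X×Y}| = 16.


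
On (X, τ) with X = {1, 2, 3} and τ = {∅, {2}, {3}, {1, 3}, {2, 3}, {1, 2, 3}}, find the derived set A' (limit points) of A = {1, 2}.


A' = ∅

For each x ∈ X, list the open sets U ∈ τ with x ∈ U, then check whether U ∩ (A ∖ {x}) ≠ ∅ for every such U.
  x = 1: open {1, 3} ∋ x has {1, 3} ∩ (A ∖ {1}) = ∅, so x is NOT a limit point.
  x = 2: open {2} ∋ x has {2} ∩ (A ∖ {2}) = ∅, so x is NOT a limit point.
  x = 3: open {3} ∋ x has {3} ∩ (A ∖ {3}) = ∅, so x is NOT a limit point.
Collecting: A' = ∅.


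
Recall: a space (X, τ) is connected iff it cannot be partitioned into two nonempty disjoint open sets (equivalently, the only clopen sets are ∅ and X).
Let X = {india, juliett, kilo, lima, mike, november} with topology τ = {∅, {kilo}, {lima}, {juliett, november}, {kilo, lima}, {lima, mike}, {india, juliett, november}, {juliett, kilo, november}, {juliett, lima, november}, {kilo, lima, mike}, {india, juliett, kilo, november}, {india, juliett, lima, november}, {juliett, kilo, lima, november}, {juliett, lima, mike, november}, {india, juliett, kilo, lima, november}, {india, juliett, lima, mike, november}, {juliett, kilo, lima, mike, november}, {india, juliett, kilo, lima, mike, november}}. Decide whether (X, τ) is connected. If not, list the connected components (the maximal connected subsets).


(X, τ) is disconnected; components = [{kilo}, {lima, mike}, {india, juliett, november}].

Find clopen sets (U ∈ τ with X ∖ U ∈ τ):
  U = ∅, X ∖ U = {india, juliett, kilo, lima, mike, november} — both open, so U is clopen.
  U = {kilo}, X ∖ U = {india, juliett, lima, mike, november} — both open, so U is clopen.
  U = {lima, mike}, X ∖ U = {india, juliett, kilo, november} — both open, so U is clopen.
  U = {india, juliett, november}, X ∖ U = {kilo, lima, mike} — both open, so U is clopen.
  U = {kilo, lima, mike}, X ∖ U = {india, juliett, november} — both open, so U is clopen.
  U = {india, juliett, kilo, november}, X ∖ U = {lima, mike} — both open, so U is clopen.
  U = {india, juliett, lima, mike, november}, X ∖ U = {kilo} — both open, so U is clopen.
  U = {india, juliett, kilo, lima, mike, november}, X ∖ U = ∅ — both open, so U is clopen.
Nontrivial clopen(s) exist: e.g. {india, juliett, kilo, november}. So (X, τ) is disconnected.
Compute connected components by grouping points that agree on all clopens:
  component: {kilo}
  component: {lima, mike}
  component: {india, juliett, november}


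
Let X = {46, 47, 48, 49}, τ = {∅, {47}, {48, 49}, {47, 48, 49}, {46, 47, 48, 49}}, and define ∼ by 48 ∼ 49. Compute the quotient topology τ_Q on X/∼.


X/∼ = {[46], [47], [48=49]}; |τ_Q| = 5.

Equivalence classes: [46], [47], [48=49].
Quotient map π: X → X/∼ sends 46 ↦ [46], 47 ↦ [47], 48 ↦ [48=49], 49 ↦ [48=49].
For each subset V ⊆ X/∼, compute π^{-1}(V) ⊆ X and check whether π^{-1}(V) ∈ τ. V is open in τ_Q iff π^{-1}(V) ∈ τ.
  V = {}: π^{-1}(V) = ∅ ∈ τ ✓.
  V = {[46]}: π^{-1}(V) = {46} ∉ τ ✗.
  V = {[47]}: π^{-1}(V) = {47} ∈ τ ✓.
  V = {[46], [47]}: π^{-1}(V) = {46, 47} ∉ τ ✗.
  V = {[48=49]}: π^{-1}(V) = {48, 49} ∈ τ ✓.
  V = {[46], [48=49]}: π^{-1}(V) = {46, 48, 49} ∉ τ ✗.
  V = {[47], [48=49]}: π^{-1}(V) = {47, 48, 49} ∈ τ ✓.
  V = {[46], [47], [48=49]}: π^{-1}(V) = {46, 47, 48, 49} ∈ τ ✓.
Open sets in the quotient: τ_Q = {{}, {[47]}, {[48=49]}, {[47], [48=49]}, {[46], [47], [48=49]}} (5 elements).


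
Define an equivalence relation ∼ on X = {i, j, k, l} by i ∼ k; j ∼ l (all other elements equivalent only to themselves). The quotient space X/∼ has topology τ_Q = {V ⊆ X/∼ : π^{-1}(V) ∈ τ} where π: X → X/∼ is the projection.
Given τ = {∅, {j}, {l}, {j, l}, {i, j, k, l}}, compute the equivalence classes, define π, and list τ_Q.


X/∼ = {[i=k], [j=l]}; |τ_Q| = 3.

Equivalence classes: [i=k], [j=l].
Quotient map π: X → X/∼ sends i ↦ [i=k], j ↦ [j=l], k ↦ [i=k], l ↦ [j=l].
For each subset V ⊆ X/∼, compute π^{-1}(V) ⊆ X and check whether π^{-1}(V) ∈ τ. V is open in τ_Q iff π^{-1}(V) ∈ τ.
  V = {}: π^{-1}(V) = ∅ ∈ τ ✓.
  V = {[i=k]}: π^{-1}(V) = {i, k} ∉ τ ✗.
  V = {[j=l]}: π^{-1}(V) = {j, l} ∈ τ ✓.
  V = {[i=k], [j=l]}: π^{-1}(V) = {i, j, k, l} ∈ τ ✓.
Open sets in the quotient: τ_Q = {{}, {[j=l]}, {[i=k], [j=l]}} (3 elements).


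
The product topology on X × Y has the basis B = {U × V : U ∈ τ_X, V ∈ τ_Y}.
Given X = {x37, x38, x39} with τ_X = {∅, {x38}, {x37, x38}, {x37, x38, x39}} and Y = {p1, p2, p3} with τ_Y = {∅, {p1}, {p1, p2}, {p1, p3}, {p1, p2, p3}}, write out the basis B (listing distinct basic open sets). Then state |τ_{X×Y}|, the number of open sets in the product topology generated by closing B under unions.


Basis B = {∅ × ∅, {x38} × {p1}, {x37, x38} × {p1}, {x38} × {p1, p2}, {x38} × {p1, p3}, {x37, x38, x39} × {p1}, {x38} × {p1, p2, p3}, {x37, x38} × {p1, p2}, {x37, x38} × {p1, p3}, {x37, x38} × {p1, p2, p3}, {x37, x38, x39} × {p1, p2}, {x37, x38, x39} × {p1, p3}, {x37, x38, x39} × {p1, p2, p3}}; |τ_{X×Y}| = 30.

Enumerate products U × V with U ∈ τ_X, V ∈ τ_Y (deduplicated):
  ∅ × ∅ = {} (∅)
  {x38} × {p1} = {(x38,p1)}
  {x37, x38} × {p1} = {(x37,p1), (x38,p1)}
  {x38} × {p1, p2} = {(x38,p1), (x38,p2)}
  {x38} × {p1, p3} = {(x38,p1), (x38,p3)}
  {x37, x38, x39} × {p1} = {(x37,p1), (x38,p1), (x39,p1)}
  {x38} × {p1, p2, p3} = {(x38,p1), (x38,p2), (x38,p3)}
  {x37, x38} × {p1, p2} = {(x37,p1), (x37,p2), (x38,p1), (x38,p2)}
  {x37, x38} × {p1, p3} = {(x37,p1), (x37,p3), (x38,p1), (x38,p3)}
  {x37, x38} × {p1, p2, p3} = {(x37,p1), (x37,p2), (x37,p3), (x38,p1), (x38,p2), (x38,p3)}
  {x37, x38, x39} × {p1, p2} = {(x37,p1), (x37,p2), (x38,p1), (x38,p2), (x39,p1), (x39,p2)}
  {x37, x38, x39} × {p1, p3} = {(x37,p1), (x37,p3), (x38,p1), (x38,p3), (x39,p1), (x39,p3)}
  {x37, x38, x39} × {p1, p2, p3} = {(x37,p1), (x37,p2), (x37,p3), (x38,p1), (x38,p2), (x38,p3), (x39,p1), (x39,p2), (x39,p3)}
These 13 distinct sets form the basis B.
Close under arbitrary unions to get τ_{X×Y}; counting gives |τ_{X×Y}| = 30.


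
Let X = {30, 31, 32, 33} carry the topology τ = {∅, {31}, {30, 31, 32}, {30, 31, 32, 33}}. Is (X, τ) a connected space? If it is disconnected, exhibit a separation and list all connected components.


(X, τ) is connected.

Find clopen sets (U ∈ τ with X ∖ U ∈ τ):
  U = ∅, X ∖ U = {30, 31, 32, 33} — both open, so U is clopen.
  U = {30, 31, 32, 33}, X ∖ U = ∅ — both open, so U is clopen.
Only trivial clopens (∅ and X) exist, so (X, τ) is connected.
Compute connected components by grouping points that agree on all clopens:
  component: {30, 31, 32, 33}


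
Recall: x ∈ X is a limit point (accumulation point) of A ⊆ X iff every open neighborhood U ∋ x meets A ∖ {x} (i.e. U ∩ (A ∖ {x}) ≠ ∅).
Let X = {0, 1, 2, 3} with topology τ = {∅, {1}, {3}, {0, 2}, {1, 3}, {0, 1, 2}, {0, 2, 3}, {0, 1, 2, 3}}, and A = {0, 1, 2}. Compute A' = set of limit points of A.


A' = {0, 2}

For each x ∈ X, list the open sets U ∈ τ with x ∈ U, then check whether U ∩ (A ∖ {x}) ≠ ∅ for every such U.
  x = 0: opens ∋ x are {0, 2}, {0, 1, 2}, {0, 2, 3}, {0, 1, 2, 3}; each meets A ∖ {0}, so x IS a limit point.
  x = 1: open {1} ∋ x has {1} ∩ (A ∖ {1}) = ∅, so x is NOT a limit point.
  x = 2: opens ∋ x are {0, 2}, {0, 1, 2}, {0, 2, 3}, {0, 1, 2, 3}; each meets A ∖ {2}, so x IS a limit point.
  x = 3: open {3} ∋ x has {3} ∩ (A ∖ {3}) = ∅, so x is NOT a limit point.
Collecting: A' = {0, 2}.


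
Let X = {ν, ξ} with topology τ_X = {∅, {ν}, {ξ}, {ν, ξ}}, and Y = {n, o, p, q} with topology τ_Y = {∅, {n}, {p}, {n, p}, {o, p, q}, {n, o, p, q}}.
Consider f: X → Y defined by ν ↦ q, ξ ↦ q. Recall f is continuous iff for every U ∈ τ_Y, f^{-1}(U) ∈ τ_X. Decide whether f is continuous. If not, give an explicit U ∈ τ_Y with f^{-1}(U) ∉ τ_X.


f IS continuous.

Compute f^{-1}(U) for each U ∈ τ_Y:
  U = ∅: f^{-1}(U) = ∅ ∈ τ_X ✓.
  U = {n}: f^{-1}(U) = ∅ ∈ τ_X ✓.
  U = {p}: f^{-1}(U) = ∅ ∈ τ_X ✓.
  U = {n, p}: f^{-1}(U) = ∅ ∈ τ_X ✓.
  U = {o, p, q}: f^{-1}(U) = {ν, ξ} ∈ τ_X ✓.
  U = {n, o, p, q}: f^{-1}(U) = {ν, ξ} ∈ τ_X ✓.
Every preimage lies in τ_X, so f IS continuous.


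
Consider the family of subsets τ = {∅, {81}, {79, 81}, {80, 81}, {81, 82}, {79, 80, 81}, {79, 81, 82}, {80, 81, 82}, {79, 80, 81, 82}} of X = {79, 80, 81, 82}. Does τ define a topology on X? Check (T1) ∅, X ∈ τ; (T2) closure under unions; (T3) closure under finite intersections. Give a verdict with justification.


τ IS a topology on X.

Axiom (T1): ∅ ∈ τ? Yes; X ∈ τ? Yes.
Axiom (T2/T3): check pairwise unions and intersections of members of τ.
All pairwise intersections and unions checked — each lies in τ. Therefore τ satisfies (T1), (T2), (T3): it IS a topology on X.


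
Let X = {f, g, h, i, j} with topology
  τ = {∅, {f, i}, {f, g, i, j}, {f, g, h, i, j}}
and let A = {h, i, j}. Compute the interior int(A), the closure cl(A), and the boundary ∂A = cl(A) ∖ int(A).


int(A) = ∅, cl(A) = {f, g, h, i, j}, ∂A = {f, g, h, i, j}.

Closed sets in (X, τ) are complements of opens:
  closed(X, τ) = {∅, {h}, {g, h, j}, {f, g, h, i, j}}.
int(A) = ⋃ {U ∈ τ : U ⊆ A}. Opens contained in A: ∅.
Taking the union of these: int(A) = ∅.
cl(A) = ⋂ {C closed : A ⊆ C}. Closed sets containing A: {f, g, h, i, j}.
Intersecting these: cl(A) = {f, g, h, i, j}.
∂A = cl(A) ∖ int(A) = {f, g, h, i, j} ∖ ∅ = {f, g, h, i, j}.


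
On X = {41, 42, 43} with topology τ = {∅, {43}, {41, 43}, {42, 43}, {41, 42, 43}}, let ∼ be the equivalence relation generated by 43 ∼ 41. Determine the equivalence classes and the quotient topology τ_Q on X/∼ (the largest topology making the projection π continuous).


X/∼ = {[41=43], [42]}; |τ_Q| = 3.

Equivalence classes: [41=43], [42].
Quotient map π: X → X/∼ sends 41 ↦ [41=43], 42 ↦ [42], 43 ↦ [41=43].
For each subset V ⊆ X/∼, compute π^{-1}(V) ⊆ X and check whether π^{-1}(V) ∈ τ. V is open in τ_Q iff π^{-1}(V) ∈ τ.
  V = {}: π^{-1}(V) = ∅ ∈ τ ✓.
  V = {[41=43]}: π^{-1}(V) = {41, 43} ∈ τ ✓.
  V = {[42]}: π^{-1}(V) = {42} ∉ τ ✗.
  V = {[41=43], [42]}: π^{-1}(V) = {41, 42, 43} ∈ τ ✓.
Open sets in the quotient: τ_Q = {{}, {[41=43]}, {[41=43], [42]}} (3 elements).


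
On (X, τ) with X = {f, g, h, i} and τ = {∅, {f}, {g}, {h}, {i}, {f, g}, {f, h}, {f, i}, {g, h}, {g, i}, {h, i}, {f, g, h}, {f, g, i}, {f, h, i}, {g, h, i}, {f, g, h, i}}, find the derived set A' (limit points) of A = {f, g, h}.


A' = ∅

For each x ∈ X, list the open sets U ∈ τ with x ∈ U, then check whether U ∩ (A ∖ {x}) ≠ ∅ for every such U.
  x = f: open {f} ∋ x has {f} ∩ (A ∖ {f}) = ∅, so x is NOT a limit point.
  x = g: open {g} ∋ x has {g} ∩ (A ∖ {g}) = ∅, so x is NOT a limit point.
  x = h: open {h} ∋ x has {h} ∩ (A ∖ {h}) = ∅, so x is NOT a limit point.
  x = i: open {i} ∋ x has {i} ∩ (A ∖ {i}) = ∅, so x is NOT a limit point.
Collecting: A' = ∅.


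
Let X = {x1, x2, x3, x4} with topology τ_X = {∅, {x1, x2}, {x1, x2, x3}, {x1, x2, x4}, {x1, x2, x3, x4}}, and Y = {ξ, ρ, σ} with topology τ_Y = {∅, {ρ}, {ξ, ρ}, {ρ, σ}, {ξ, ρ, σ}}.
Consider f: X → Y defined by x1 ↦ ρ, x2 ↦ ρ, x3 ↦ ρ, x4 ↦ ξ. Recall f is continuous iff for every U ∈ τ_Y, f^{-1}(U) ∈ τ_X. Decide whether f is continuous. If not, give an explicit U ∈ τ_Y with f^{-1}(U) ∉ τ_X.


f IS continuous.

Compute f^{-1}(U) for each U ∈ τ_Y:
  U = ∅: f^{-1}(U) = ∅ ∈ τ_X ✓.
  U = {ρ}: f^{-1}(U) = {x1, x2, x3} ∈ τ_X ✓.
  U = {ξ, ρ}: f^{-1}(U) = {x1, x2, x3, x4} ∈ τ_X ✓.
  U = {ρ, σ}: f^{-1}(U) = {x1, x2, x3} ∈ τ_X ✓.
  U = {ξ, ρ, σ}: f^{-1}(U) = {x1, x2, x3, x4} ∈ τ_X ✓.
Every preimage lies in τ_X, so f IS continuous.


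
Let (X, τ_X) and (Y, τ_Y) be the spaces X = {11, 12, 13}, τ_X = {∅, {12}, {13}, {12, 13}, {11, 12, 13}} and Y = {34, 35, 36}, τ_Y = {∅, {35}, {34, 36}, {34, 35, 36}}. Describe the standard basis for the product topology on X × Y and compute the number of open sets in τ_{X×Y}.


Basis B = {∅ × ∅, {12} × {35}, {13} × {35}, {12} × {34, 36}, {12, 13} × {35}, {13} × {34, 36}, {11, 12, 13} × {35}, {12} × {34, 35, 36}, {13} × {34, 35, 36}, {12, 13} × {34, 36}, {11, 12, 13} × {34, 36}, {12, 13} × {34, 35, 36}, {11, 12, 13} × {34, 35, 36}}; |τ_{X×Y}| = 25.

Enumerate products U × V with U ∈ τ_X, V ∈ τ_Y (deduplicated):
  ∅ × ∅ = {} (∅)
  {12} × {35} = {(12,35)}
  {13} × {35} = {(13,35)}
  {12} × {34, 36} = {(12,34), (12,36)}
  {12, 13} × {35} = {(12,35), (13,35)}
  {13} × {34, 36} = {(13,34), (13,36)}
  {11, 12, 13} × {35} = {(11,35), (12,35), (13,35)}
  {12} × {34, 35, 36} = {(12,34), (12,35), (12,36)}
  {13} × {34, 35, 36} = {(13,34), (13,35), (13,36)}
  {12, 13} × {34, 36} = {(12,34), (12,36), (13,34), (13,36)}
  {11, 12, 13} × {34, 36} = {(11,34), (11,36), (12,34), (12,36), (13,34), (13,36)}
  {12, 13} × {34, 35, 36} = {(12,34), (12,35), (12,36), (13,34), (13,35), (13,36)}
  {11, 12, 13} × {34, 35, 36} = {(11,34), (11,35), (11,36), (12,34), (12,35), (12,36), (13,34), (13,35), (13,36)}
These 13 distinct sets form the basis B.
Close under arbitrary unions to get τ_{X×Y}; counting gives |τ_{X×Y}| = 25.


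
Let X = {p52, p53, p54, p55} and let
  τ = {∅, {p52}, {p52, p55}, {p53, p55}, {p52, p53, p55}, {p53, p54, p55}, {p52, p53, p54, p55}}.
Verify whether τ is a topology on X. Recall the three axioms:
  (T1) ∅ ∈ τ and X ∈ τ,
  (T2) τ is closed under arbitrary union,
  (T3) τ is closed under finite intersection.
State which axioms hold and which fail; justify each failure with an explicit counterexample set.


τ is NOT a topology on X.

Axiom (T1): ∅ ∈ τ? Yes; X ∈ τ? Yes.
Axiom (T2/T3): check pairwise unions and intersections of members of τ.
Counterexample for (T3): {p52, p55} ∩ {p53, p55} = {p55} ∉ τ. Therefore τ is NOT a topology.


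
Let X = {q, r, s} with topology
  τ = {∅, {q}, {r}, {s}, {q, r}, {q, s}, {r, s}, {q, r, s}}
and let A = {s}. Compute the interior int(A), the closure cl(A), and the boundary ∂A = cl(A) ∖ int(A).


int(A) = {s}, cl(A) = {s}, ∂A = ∅.

Closed sets in (X, τ) are complements of opens:
  closed(X, τ) = {∅, {q}, {r}, {s}, {q, r}, {q, s}, {r, s}, {q, r, s}}.
int(A) = ⋃ {U ∈ τ : U ⊆ A}. Opens contained in A: ∅, {s}.
Taking the union of these: int(A) = {s}.
cl(A) = ⋂ {C closed : A ⊆ C}. Closed sets containing A: {s}, {q, s}, {r, s}, {q, r, s}.
Intersecting these: cl(A) = {s}.
∂A = cl(A) ∖ int(A) = {s} ∖ {s} = ∅.


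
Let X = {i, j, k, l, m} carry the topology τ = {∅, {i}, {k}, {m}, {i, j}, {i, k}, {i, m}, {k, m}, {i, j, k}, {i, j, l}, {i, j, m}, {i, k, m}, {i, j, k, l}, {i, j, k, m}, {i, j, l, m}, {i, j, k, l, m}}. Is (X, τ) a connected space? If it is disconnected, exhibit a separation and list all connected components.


(X, τ) is disconnected; components = [{k}, {m}, {i, j, l}].

Find clopen sets (U ∈ τ with X ∖ U ∈ τ):
  U = ∅, X ∖ U = {i, j, k, l, m} — both open, so U is clopen.
  U = {k}, X ∖ U = {i, j, l, m} — both open, so U is clopen.
  U = {m}, X ∖ U = {i, j, k, l} — both open, so U is clopen.
  U = {k, m}, X ∖ U = {i, j, l} — both open, so U is clopen.
  U = {i, j, l}, X ∖ U = {k, m} — both open, so U is clopen.
  U = {i, j, k, l}, X ∖ U = {m} — both open, so U is clopen.
  U = {i, j, l, m}, X ∖ U = {k} — both open, so U is clopen.
  U = {i, j, k, l, m}, X ∖ U = ∅ — both open, so U is clopen.
Nontrivial clopen(s) exist: e.g. {i, j, l, m}. So (X, τ) is disconnected.
Compute connected components by grouping points that agree on all clopens:
  component: {k}
  component: {m}
  component: {i, j, l}


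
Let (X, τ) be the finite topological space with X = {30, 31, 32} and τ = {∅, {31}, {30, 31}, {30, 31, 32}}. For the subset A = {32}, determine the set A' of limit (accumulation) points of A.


A' = ∅

For each x ∈ X, list the open sets U ∈ τ with x ∈ U, then check whether U ∩ (A ∖ {x}) ≠ ∅ for every such U.
  x = 30: open {30, 31} ∋ x has {30, 31} ∩ (A ∖ {30}) = ∅, so x is NOT a limit point.
  x = 31: open {31} ∋ x has {31} ∩ (A ∖ {31}) = ∅, so x is NOT a limit point.
  x = 32: open {30, 31, 32} ∋ x has {30, 31, 32} ∩ (A ∖ {32}) = ∅, so x is NOT a limit point.
Collecting: A' = ∅.


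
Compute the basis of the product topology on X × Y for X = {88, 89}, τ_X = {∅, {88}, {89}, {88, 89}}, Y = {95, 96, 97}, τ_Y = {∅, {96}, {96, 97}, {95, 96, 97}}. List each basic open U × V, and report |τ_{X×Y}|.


Basis B = {∅ × ∅, {88} × {96}, {89} × {96}, {88} × {96, 97}, {88, 89} × {96}, {89} × {96, 97}, {88} × {95, 96, 97}, {89} × {95, 96, 97}, {88, 89} × {96, 97}, {88, 89} × {95, 96, 97}}; |τ_{X×Y}| = 16.

Enumerate products U × V with U ∈ τ_X, V ∈ τ_Y (deduplicated):
  ∅ × ∅ = {} (∅)
  {88} × {96} = {(88,96)}
  {89} × {96} = {(89,96)}
  {88} × {96, 97} = {(88,96), (88,97)}
  {88, 89} × {96} = {(88,96), (89,96)}
  {89} × {96, 97} = {(89,96), (89,97)}
  {88} × {95, 96, 97} = {(88,95), (88,96), (88,97)}
  {89} × {95, 96, 97} = {(89,95), (89,96), (89,97)}
  {88, 89} × {96, 97} = {(88,96), (88,97), (89,96), (89,97)}
  {88, 89} × {95, 96, 97} = {(88,95), (88,96), (88,97), (89,95), (89,96), (89,97)}
These 10 distinct sets form the basis B.
Close under arbitrary unions to get τ_{X×Y}; counting gives |τ_{X×Y}| = 16.


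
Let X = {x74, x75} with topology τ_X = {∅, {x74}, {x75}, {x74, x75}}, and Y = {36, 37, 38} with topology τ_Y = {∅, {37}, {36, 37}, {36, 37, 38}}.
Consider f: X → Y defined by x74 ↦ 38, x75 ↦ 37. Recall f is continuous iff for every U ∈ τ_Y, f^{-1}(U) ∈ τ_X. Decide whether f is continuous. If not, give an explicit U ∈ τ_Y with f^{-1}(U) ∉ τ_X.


f IS continuous.

Compute f^{-1}(U) for each U ∈ τ_Y:
  U = ∅: f^{-1}(U) = ∅ ∈ τ_X ✓.
  U = {37}: f^{-1}(U) = {x75} ∈ τ_X ✓.
  U = {36, 37}: f^{-1}(U) = {x75} ∈ τ_X ✓.
  U = {36, 37, 38}: f^{-1}(U) = {x74, x75} ∈ τ_X ✓.
Every preimage lies in τ_X, so f IS continuous.


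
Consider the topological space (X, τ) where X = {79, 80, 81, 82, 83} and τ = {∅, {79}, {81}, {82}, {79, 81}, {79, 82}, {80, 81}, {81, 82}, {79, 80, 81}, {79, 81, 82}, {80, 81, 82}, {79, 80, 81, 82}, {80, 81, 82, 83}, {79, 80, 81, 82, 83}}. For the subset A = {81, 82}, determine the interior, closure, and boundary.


int(A) = {81, 82}, cl(A) = {80, 81, 82, 83}, ∂A = {80, 83}.

Closed sets in (X, τ) are complements of opens:
  closed(X, τ) = {∅, {79}, {83}, {79, 83}, {80, 83}, {82, 83}, {79, 80, 83}, {79, 82, 83}, {80, 81, 83}, {80, 82, 83}, {79, 80, 81, 83}, {79, 80, 82, 83}, {80, 81, 82, 83}, {79, 80, 81, 82, 83}}.
int(A) = ⋃ {U ∈ τ : U ⊆ A}. Opens contained in A: ∅, {81}, {82}, {81, 82}.
Taking the union of these: int(A) = {81, 82}.
cl(A) = ⋂ {C closed : A ⊆ C}. Closed sets containing A: {80, 81, 82, 83}, {79, 80, 81, 82, 83}.
Intersecting these: cl(A) = {80, 81, 82, 83}.
∂A = cl(A) ∖ int(A) = {80, 81, 82, 83} ∖ {81, 82} = {80, 83}.


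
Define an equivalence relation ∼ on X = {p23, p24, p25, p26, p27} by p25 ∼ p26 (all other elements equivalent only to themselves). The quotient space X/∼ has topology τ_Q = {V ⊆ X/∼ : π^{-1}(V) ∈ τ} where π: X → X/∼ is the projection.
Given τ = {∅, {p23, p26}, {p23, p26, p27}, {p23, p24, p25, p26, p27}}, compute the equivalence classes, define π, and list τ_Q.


X/∼ = {[p23], [p24], [p25=p26], [p27]}; |τ_Q| = 2.

Equivalence classes: [p23], [p24], [p25=p26], [p27].
Quotient map π: X → X/∼ sends p23 ↦ [p23], p24 ↦ [p24], p25 ↦ [p25=p26], p26 ↦ [p25=p26], p27 ↦ [p27].
For each subset V ⊆ X/∼, compute π^{-1}(V) ⊆ X and check whether π^{-1}(V) ∈ τ. V is open in τ_Q iff π^{-1}(V) ∈ τ.
  V = {}: π^{-1}(V) = ∅ ∈ τ ✓.
  V = {[p23]}: π^{-1}(V) = {p23} ∉ τ ✗.
  V = {[p24]}: π^{-1}(V) = {p24} ∉ τ ✗.
  V = {[p23], [p24]}: π^{-1}(V) = {p23, p24} ∉ τ ✗.
  V = {[p25=p26]}: π^{-1}(V) = {p25, p26} ∉ τ ✗.
  V = {[p23], [p25=p26]}: π^{-1}(V) = {p23, p25, p26} ∉ τ ✗.
  V = {[p24], [p25=p26]}: π^{-1}(V) = {p24, p25, p26} ∉ τ ✗.
  V = {[p23], [p24], [p25=p26]}: π^{-1}(V) = {p23, p24, p25, p26} ∉ τ ✗.
  V = {[p27]}: π^{-1}(V) = {p27} ∉ τ ✗.
  V = {[p23], [p27]}: π^{-1}(V) = {p23, p27} ∉ τ ✗.
  V = {[p24], [p27]}: π^{-1}(V) = {p24, p27} ∉ τ ✗.
  V = {[p23], [p24], [p27]}: π^{-1}(V) = {p23, p24, p27} ∉ τ ✗.
  V = {[p25=p26], [p27]}: π^{-1}(V) = {p25, p26, p27} ∉ τ ✗.
  V = {[p23], [p25=p26], [p27]}: π^{-1}(V) = {p23, p25, p26, p27} ∉ τ ✗.
  V = {[p24], [p25=p26], [p27]}: π^{-1}(V) = {p24, p25, p26, p27} ∉ τ ✗.
  V = {[p23], [p24], [p25=p26], [p27]}: π^{-1}(V) = {p23, p24, p25, p26, p27} ∈ τ ✓.
Open sets in the quotient: τ_Q = {{}, {[p23], [p24], [p25=p26], [p27]}} (2 elements).


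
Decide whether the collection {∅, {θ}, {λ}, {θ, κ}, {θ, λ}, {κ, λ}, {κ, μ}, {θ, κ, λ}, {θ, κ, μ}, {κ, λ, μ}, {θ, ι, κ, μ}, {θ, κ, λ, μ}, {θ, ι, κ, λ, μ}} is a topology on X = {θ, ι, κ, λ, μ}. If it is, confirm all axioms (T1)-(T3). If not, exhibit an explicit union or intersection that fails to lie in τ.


τ is NOT a topology on X.

Axiom (T1): ∅ ∈ τ? Yes; X ∈ τ? Yes.
Axiom (T2/T3): check pairwise unions and intersections of members of τ.
Counterexample for (T3): {θ, κ} ∩ {κ, λ} = {κ} ∉ τ. Therefore τ is NOT a topology.


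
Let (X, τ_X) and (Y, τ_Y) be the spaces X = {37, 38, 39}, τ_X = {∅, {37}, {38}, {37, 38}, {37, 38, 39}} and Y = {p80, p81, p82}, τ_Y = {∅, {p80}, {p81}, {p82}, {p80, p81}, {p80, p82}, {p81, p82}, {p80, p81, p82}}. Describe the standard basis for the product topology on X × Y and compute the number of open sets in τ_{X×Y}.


Basis B = {∅ × ∅, {37} × {p80}, {37} × {p81}, {37} × {p82}, {38} × {p80}, {38} × {p81}, {38} × {p82}, {37} × {p80, p81}, {37} × {p80, p82}, {37, 38} × {p80}, {37} × {p81, p82}, {37, 38} × {p81}, {37, 38} × {p82}, {38} × {p80, p81}, {38} × {p80, p82}, {38} × {p81, p82}, {37} × {p80, p81, p82}, {37, 38, 39} × {p80}, {37, 38, 39} × {p81}, {37, 38, 39} × {p82}, {38} × {p80, p81, p82}, {37, 38} × {p80, p81}, {37, 38} × {p80, p82}, {37, 38} × {p81, p82}, {37, 38} × {p80, p81, p82}, {37, 38, 39} × {p80, p81}, {37, 38, 39} × {p80, p82}, {37, 38, 39} × {p81, p82}, {37, 38, 39} × {p80, p81, p82}}; |τ_{X×Y}| = 125.

Enumerate products U × V with U ∈ τ_X, V ∈ τ_Y (deduplicated):
  ∅ × ∅ = {} (∅)
  {37} × {p80} = {(37,p80)}
  {37} × {p81} = {(37,p81)}
  {37} × {p82} = {(37,p82)}
  {38} × {p80} = {(38,p80)}
  {38} × {p81} = {(38,p81)}
  {38} × {p82} = {(38,p82)}
  {37} × {p80, p81} = {(37,p80), (37,p81)}
  {37} × {p80, p82} = {(37,p80), (37,p82)}
  {37, 38} × {p80} = {(37,p80), (38,p80)}
  {37} × {p81, p82} = {(37,p81), (37,p82)}
  {37, 38} × {p81} = {(37,p81), (38,p81)}
  {37, 38} × {p82} = {(37,p82), (38,p82)}
  {38} × {p80, p81} = {(38,p80), (38,p81)}
  {38} × {p80, p82} = {(38,p80), (38,p82)}
  {38} × {p81, p82} = {(38,p81), (38,p82)}
  {37} × {p80, p81, p82} = {(37,p80), (37,p81), (37,p82)}
  {37, 38, 39} × {p80} = {(37,p80), (38,p80), (39,p80)}
  {37, 38, 39} × {p81} = {(37,p81), (38,p81), (39,p81)}
  {37, 38, 39} × {p82} = {(37,p82), (38,p82), (39,p82)}
  {38} × {p80, p81, p82} = {(38,p80), (38,p81), (38,p82)}
  {37, 38} × {p80, p81} = {(37,p80), (37,p81), (38,p80), (38,p81)}
  {37, 38} × {p80, p82} = {(37,p80), (37,p82), (38,p80), (38,p82)}
  {37, 38} × {p81, p82} = {(37,p81), (37,p82), (38,p81), (38,p82)}
  {37, 38} × {p80, p81, p82} = {(37,p80), (37,p81), (37,p82), (38,p80), (38,p81), (38,p82)}
  {37, 38, 39} × {p80, p81} = {(37,p80), (37,p81), (38,p80), (38,p81), (39,p80), (39,p81)}
  {37, 38, 39} × {p80, p82} = {(37,p80), (37,p82), (38,p80), (38,p82), (39,p80), (39,p82)}
  {37, 38, 39} × {p81, p82} = {(37,p81), (37,p82), (38,p81), (38,p82), (39,p81), (39,p82)}
  {37, 38, 39} × {p80, p81, p82} = {(37,p80), (37,p81), (37,p82), (38,p80), (38,p81), (38,p82), (39,p80), (39,p81), (39,p82)}
These 29 distinct sets form the basis B.
Close under arbitrary unions to get τ_{X×Y}; counting gives |τ_{X×Y}| = 125.


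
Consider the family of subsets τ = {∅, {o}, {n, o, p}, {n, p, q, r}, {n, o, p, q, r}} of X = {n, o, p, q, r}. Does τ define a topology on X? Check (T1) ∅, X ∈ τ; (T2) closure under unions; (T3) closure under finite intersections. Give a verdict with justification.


τ is NOT a topology on X.

Axiom (T1): ∅ ∈ τ? Yes; X ∈ τ? Yes.
Axiom (T2/T3): check pairwise unions and intersections of members of τ.
Counterexample for (T3): {n, o, p} ∩ {n, p, q, r} = {n, p} ∉ τ. Therefore τ is NOT a topology.


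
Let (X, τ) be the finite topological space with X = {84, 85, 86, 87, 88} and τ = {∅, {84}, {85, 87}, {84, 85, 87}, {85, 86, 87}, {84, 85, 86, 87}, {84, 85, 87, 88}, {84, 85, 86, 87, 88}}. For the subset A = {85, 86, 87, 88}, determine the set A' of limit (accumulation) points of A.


A' = {85, 86, 87, 88}

For each x ∈ X, list the open sets U ∈ τ with x ∈ U, then check whether U ∩ (A ∖ {x}) ≠ ∅ for every such U.
  x = 84: open {84} ∋ x has {84} ∩ (A ∖ {84}) = ∅, so x is NOT a limit point.
  x = 85: opens ∋ x are {85, 87}, {84, 85, 87}, {85, 86, 87}, {84, 85, 86, 87}, {84, 85, 87, 88}, {84, 85, 86, 87, 88}; each meets A ∖ {85}, so x IS a limit point.
  x = 86: opens ∋ x are {85, 86, 87}, {84, 85, 86, 87}, {84, 85, 86, 87, 88}; each meets A ∖ {86}, so x IS a limit point.
  x = 87: opens ∋ x are {85, 87}, {84, 85, 87}, {85, 86, 87}, {84, 85, 86, 87}, {84, 85, 87, 88}, {84, 85, 86, 87, 88}; each meets A ∖ {87}, so x IS a limit point.
  x = 88: opens ∋ x are {84, 85, 87, 88}, {84, 85, 86, 87, 88}; each meets A ∖ {88}, so x IS a limit point.
Collecting: A' = {85, 86, 87, 88}.


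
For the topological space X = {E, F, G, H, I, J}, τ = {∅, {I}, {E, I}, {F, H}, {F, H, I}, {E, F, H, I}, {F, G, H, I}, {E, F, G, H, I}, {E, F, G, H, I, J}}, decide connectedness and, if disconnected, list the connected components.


(X, τ) is connected.

Find clopen sets (U ∈ τ with X ∖ U ∈ τ):
  U = ∅, X ∖ U = {E, F, G, H, I, J} — both open, so U is clopen.
  U = {E, F, G, H, I, J}, X ∖ U = ∅ — both open, so U is clopen.
Only trivial clopens (∅ and X) exist, so (X, τ) is connected.
Compute connected components by grouping points that agree on all clopens:
  component: {E, F, G, H, I, J}


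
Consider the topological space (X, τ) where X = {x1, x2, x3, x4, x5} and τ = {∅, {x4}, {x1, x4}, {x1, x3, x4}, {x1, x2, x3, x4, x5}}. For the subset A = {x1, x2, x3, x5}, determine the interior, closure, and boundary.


int(A) = ∅, cl(A) = {x1, x2, x3, x5}, ∂A = {x1, x2, x3, x5}.

Closed sets in (X, τ) are complements of opens:
  closed(X, τ) = {∅, {x2, x5}, {x2, x3, x5}, {x1, x2, x3, x5}, {x1, x2, x3, x4, x5}}.
int(A) = ⋃ {U ∈ τ : U ⊆ A}. Opens contained in A: ∅.
Taking the union of these: int(A) = ∅.
cl(A) = ⋂ {C closed : A ⊆ C}. Closed sets containing A: {x1, x2, x3, x5}, {x1, x2, x3, x4, x5}.
Intersecting these: cl(A) = {x1, x2, x3, x5}.
∂A = cl(A) ∖ int(A) = {x1, x2, x3, x5} ∖ ∅ = {x1, x2, x3, x5}.


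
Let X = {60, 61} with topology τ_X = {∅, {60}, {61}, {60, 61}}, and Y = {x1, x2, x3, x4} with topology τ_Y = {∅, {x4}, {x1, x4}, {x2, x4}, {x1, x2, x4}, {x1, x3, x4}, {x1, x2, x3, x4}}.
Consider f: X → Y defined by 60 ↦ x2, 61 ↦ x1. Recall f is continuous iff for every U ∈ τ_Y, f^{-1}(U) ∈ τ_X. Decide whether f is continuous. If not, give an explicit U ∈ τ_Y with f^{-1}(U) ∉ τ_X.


f IS continuous.

Compute f^{-1}(U) for each U ∈ τ_Y:
  U = ∅: f^{-1}(U) = ∅ ∈ τ_X ✓.
  U = {x4}: f^{-1}(U) = ∅ ∈ τ_X ✓.
  U = {x1, x4}: f^{-1}(U) = {61} ∈ τ_X ✓.
  U = {x2, x4}: f^{-1}(U) = {60} ∈ τ_X ✓.
  U = {x1, x2, x4}: f^{-1}(U) = {60, 61} ∈ τ_X ✓.
  U = {x1, x3, x4}: f^{-1}(U) = {61} ∈ τ_X ✓.
  U = {x1, x2, x3, x4}: f^{-1}(U) = {60, 61} ∈ τ_X ✓.
Every preimage lies in τ_X, so f IS continuous.


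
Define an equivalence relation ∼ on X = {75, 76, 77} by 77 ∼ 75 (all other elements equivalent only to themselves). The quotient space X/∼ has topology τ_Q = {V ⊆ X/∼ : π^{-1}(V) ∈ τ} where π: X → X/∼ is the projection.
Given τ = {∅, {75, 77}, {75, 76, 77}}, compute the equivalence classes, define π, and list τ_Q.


X/∼ = {[75=77], [76]}; |τ_Q| = 3.

Equivalence classes: [75=77], [76].
Quotient map π: X → X/∼ sends 75 ↦ [75=77], 76 ↦ [76], 77 ↦ [75=77].
For each subset V ⊆ X/∼, compute π^{-1}(V) ⊆ X and check whether π^{-1}(V) ∈ τ. V is open in τ_Q iff π^{-1}(V) ∈ τ.
  V = {}: π^{-1}(V) = ∅ ∈ τ ✓.
  V = {[75=77]}: π^{-1}(V) = {75, 77} ∈ τ ✓.
  V = {[76]}: π^{-1}(V) = {76} ∉ τ ✗.
  V = {[75=77], [76]}: π^{-1}(V) = {75, 76, 77} ∈ τ ✓.
Open sets in the quotient: τ_Q = {{}, {[75=77]}, {[75=77], [76]}} (3 elements).


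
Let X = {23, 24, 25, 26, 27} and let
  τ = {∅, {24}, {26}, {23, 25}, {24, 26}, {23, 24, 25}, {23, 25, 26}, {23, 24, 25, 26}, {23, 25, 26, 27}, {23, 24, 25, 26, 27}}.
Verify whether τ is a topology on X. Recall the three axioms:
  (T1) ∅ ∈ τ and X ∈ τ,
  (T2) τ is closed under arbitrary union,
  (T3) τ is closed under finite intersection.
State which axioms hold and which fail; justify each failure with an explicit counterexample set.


τ IS a topology on X.

Axiom (T1): ∅ ∈ τ? Yes; X ∈ τ? Yes.
Axiom (T2/T3): check pairwise unions and intersections of members of τ.
All pairwise intersections and unions checked — each lies in τ. Therefore τ satisfies (T1), (T2), (T3): it IS a topology on X.


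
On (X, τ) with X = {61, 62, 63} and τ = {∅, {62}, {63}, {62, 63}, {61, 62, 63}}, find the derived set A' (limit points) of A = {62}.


A' = {61}

For each x ∈ X, list the open sets U ∈ τ with x ∈ U, then check whether U ∩ (A ∖ {x}) ≠ ∅ for every such U.
  x = 61: opens ∋ x are {61, 62, 63}; each meets A ∖ {61}, so x IS a limit point.
  x = 62: open {62} ∋ x has {62} ∩ (A ∖ {62}) = ∅, so x is NOT a limit point.
  x = 63: open {63} ∋ x has {63} ∩ (A ∖ {63}) = ∅, so x is NOT a limit point.
Collecting: A' = {61}.


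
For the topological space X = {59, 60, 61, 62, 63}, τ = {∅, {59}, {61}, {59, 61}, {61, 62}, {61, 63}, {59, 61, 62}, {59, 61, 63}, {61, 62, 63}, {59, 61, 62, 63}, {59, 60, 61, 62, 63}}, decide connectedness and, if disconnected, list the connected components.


(X, τ) is connected.

Find clopen sets (U ∈ τ with X ∖ U ∈ τ):
  U = ∅, X ∖ U = {59, 60, 61, 62, 63} — both open, so U is clopen.
  U = {59, 60, 61, 62, 63}, X ∖ U = ∅ — both open, so U is clopen.
Only trivial clopens (∅ and X) exist, so (X, τ) is connected.
Compute connected components by grouping points that agree on all clopens:
  component: {59, 60, 61, 62, 63}
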